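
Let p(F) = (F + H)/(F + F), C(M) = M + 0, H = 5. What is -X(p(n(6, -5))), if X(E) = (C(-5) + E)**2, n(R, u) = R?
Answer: -2401/144 ≈ -16.674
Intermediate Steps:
C(M) = M
p(F) = (5 + F)/(2*F) (p(F) = (F + 5)/(F + F) = (5 + F)/((2*F)) = (5 + F)*(1/(2*F)) = (5 + F)/(2*F))
X(E) = (-5 + E)**2
-X(p(n(6, -5))) = -(-5 + (1/2)*(5 + 6)/6)**2 = -(-5 + (1/2)*(1/6)*11)**2 = -(-5 + 11/12)**2 = -(-49/12)**2 = -1*2401/144 = -2401/144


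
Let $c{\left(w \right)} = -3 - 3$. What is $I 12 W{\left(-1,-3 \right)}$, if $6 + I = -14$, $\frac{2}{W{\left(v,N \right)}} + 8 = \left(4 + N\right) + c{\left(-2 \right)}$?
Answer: $\frac{480}{13} \approx 36.923$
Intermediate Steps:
$c{\left(w \right)} = -6$
$W{\left(v,N \right)} = \frac{2}{-10 + N}$ ($W{\left(v,N \right)} = \frac{2}{-8 + \left(\left(4 + N\right) - 6\right)} = \frac{2}{-8 + \left(-2 + N\right)} = \frac{2}{-10 + N}$)
$I = -20$ ($I = -6 - 14 = -20$)
$I 12 W{\left(-1,-3 \right)} = \left(-20\right) 12 \frac{2}{-10 - 3} = - 240 \frac{2}{-13} = - 240 \cdot 2 \left(- \frac{1}{13}\right) = \left(-240\right) \left(- \frac{2}{13}\right) = \frac{480}{13}$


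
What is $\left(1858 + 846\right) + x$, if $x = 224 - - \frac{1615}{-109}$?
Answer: $\frac{317537}{109} \approx 2913.2$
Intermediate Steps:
$x = \frac{22801}{109}$ ($x = 224 - \left(-1615\right) \left(- \frac{1}{109}\right) = 224 - \frac{1615}{109} = \frac{22801}{109} \approx 209.18$)
$\left(1858 + 846\right) + x = \left(1858 + 846\right) + \frac{22801}{109} = 2704 + \frac{22801}{109} = \frac{317537}{109}$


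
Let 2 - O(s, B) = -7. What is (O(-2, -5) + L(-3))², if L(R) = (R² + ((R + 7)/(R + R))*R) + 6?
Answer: 676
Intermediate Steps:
O(s, B) = 9 (O(s, B) = 2 - 1*(-7) = 2 + 7 = 9)
L(R) = 19/2 + R² + R/2 (L(R) = (R² + ((7 + R)/((2*R)))*R) + 6 = (R² + ((7 + R)*(1/(2*R)))*R) + 6 = (R² + ((7 + R)/(2*R))*R) + 6 = (R² + (7/2 + R/2)) + 6 = (7/2 + R² + R/2) + 6 = 19/2 + R² + R/2)
(O(-2, -5) + L(-3))² = (9 + (19/2 + (-3)² + (½)*(-3)))² = (9 + (19/2 + 9 - 3/2))² = (9 + 17)² = 26² = 676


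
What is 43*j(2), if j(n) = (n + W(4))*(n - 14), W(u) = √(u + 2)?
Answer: -1032 - 516*√6 ≈ -2295.9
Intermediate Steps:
W(u) = √(2 + u)
j(n) = (-14 + n)*(n + √6) (j(n) = (n + √(2 + 4))*(n - 14) = (n + √6)*(-14 + n) = (-14 + n)*(n + √6))
43*j(2) = 43*(2² - 14*2 - 14*√6 + 2*√6) = 43*(4 - 28 - 14*√6 + 2*√6) = 43*(-24 - 12*√6) = -1032 - 516*√6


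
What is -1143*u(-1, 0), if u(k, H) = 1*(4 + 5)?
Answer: -10287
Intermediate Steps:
u(k, H) = 9 (u(k, H) = 1*9 = 9)
-1143*u(-1, 0) = -1143*9 = -10287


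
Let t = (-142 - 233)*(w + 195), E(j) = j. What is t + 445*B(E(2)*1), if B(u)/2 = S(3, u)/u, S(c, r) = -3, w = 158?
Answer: -133710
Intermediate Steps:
B(u) = -6/u (B(u) = 2*(-3/u) = -6/u)
t = -132375 (t = (-142 - 233)*(158 + 195) = -375*353 = -132375)
t + 445*B(E(2)*1) = -132375 + 445*(-6/(2*1)) = -132375 + 445*(-6/2) = -132375 + 445*(-6*½) = -132375 + 445*(-3) = -132375 - 1335 = -133710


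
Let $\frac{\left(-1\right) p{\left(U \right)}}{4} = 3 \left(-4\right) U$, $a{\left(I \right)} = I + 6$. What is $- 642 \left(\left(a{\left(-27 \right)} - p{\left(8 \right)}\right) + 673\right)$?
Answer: $-172056$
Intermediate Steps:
$a{\left(I \right)} = 6 + I$
$p{\left(U \right)} = 48 U$ ($p{\left(U \right)} = - 4 \cdot 3 \left(-4\right) U = - 4 \left(- 12 U\right) = 48 U$)
$- 642 \left(\left(a{\left(-27 \right)} - p{\left(8 \right)}\right) + 673\right) = - 642 \left(\left(\left(6 - 27\right) - 48 \cdot 8\right) + 673\right) = - 642 \left(\left(-21 - 384\right) + 673\right) = - 642 \left(-405 + 673\right) = \left(-642\right) 268 = -172056$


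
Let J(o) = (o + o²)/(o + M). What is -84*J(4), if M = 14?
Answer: -280/3 ≈ -93.333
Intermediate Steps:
J(o) = (o + o²)/(14 + o) (J(o) = (o + o²)/(o + 14) = (o + o²)/(14 + o))
-84*J(4) = -336*(1 + 4)/(14 + 4) = -336*5/18 = -84*10/9 = -280/3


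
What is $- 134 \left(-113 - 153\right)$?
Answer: $35644$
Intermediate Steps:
$- 134 \left(-113 - 153\right) = \left(-134\right) \left(-266\right) = 35644$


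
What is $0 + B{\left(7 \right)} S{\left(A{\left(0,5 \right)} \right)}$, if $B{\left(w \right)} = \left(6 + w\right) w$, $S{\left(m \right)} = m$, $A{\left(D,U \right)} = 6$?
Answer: $546$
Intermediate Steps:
$B{\left(w \right)} = w \left(6 + w\right)$
$0 + B{\left(7 \right)} S{\left(A{\left(0,5 \right)} \right)} = 0 + 7 \left(6 + 7\right) 6 = 0 + 7 \cdot 13 \cdot 6 = 0 + 91 \cdot 6 = 0 + 546 = 546$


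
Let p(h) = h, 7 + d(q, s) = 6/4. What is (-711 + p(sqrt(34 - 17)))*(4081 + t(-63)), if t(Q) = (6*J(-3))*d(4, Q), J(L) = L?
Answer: -2971980 + 4180*sqrt(17) ≈ -2.9547e+6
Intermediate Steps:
d(q, s) = -11/2 (d(q, s) = -7 + 6/4 = -7 + 6*(1/4) = -7 + 3/2 = -11/2)
t(Q) = 99 (t(Q) = (6*(-3))*(-11/2) = -18*(-11/2) = 99)
(-711 + p(sqrt(34 - 17)))*(4081 + t(-63)) = (-711 + sqrt(34 - 17))*(4081 + 99) = (-711 + sqrt(17))*4180 = -2971980 + 4180*sqrt(17)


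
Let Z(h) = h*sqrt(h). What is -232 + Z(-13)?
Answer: -232 - 13*I*sqrt(13) ≈ -232.0 - 46.872*I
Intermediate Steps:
Z(h) = h**(3/2)
-232 + Z(-13) = -232 + (-13)**(3/2) = -232 - 13*I*sqrt(13)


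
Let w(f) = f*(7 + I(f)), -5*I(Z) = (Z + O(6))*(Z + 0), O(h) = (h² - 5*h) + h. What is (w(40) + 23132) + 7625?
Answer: 14397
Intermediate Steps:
O(h) = h² - 4*h
I(Z) = -Z*(12 + Z)/5 (I(Z) = -(Z + 6*(-4 + 6))*(Z + 0)/5 = -(Z + 6*2)*Z/5 = -(Z + 12)*Z/5 = -(12 + Z)*Z/5 = -Z*(12 + Z)/5)
w(f) = f*(7 - f*(12 + f)/5)
(w(40) + 23132) + 7625 = (-⅕*40*(-35 + 40*(12 + 40)) + 23132) + 7625 = (-⅕*40*(-35 + 40*52) + 23132) + 7625 = (-⅕*40*(-35 + 2080) + 23132) + 7625 = (-⅕*40*2045 + 23132) + 7625 = (-16360 + 23132) + 7625 = 6772 + 7625 = 14397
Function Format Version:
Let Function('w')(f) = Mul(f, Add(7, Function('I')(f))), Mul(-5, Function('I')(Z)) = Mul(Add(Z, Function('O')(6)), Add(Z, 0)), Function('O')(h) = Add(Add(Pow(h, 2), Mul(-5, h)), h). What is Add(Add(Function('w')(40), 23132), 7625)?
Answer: 14397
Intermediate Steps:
Function('O')(h) = Add(Pow(h, 2), Mul(-4, h))
Function('I')(Z) = Mul(Rational(-1, 5), Z, Add(12, Z)) (Function('I')(Z) = Mul(Rational(-1, 5), Mul(Add(Z, Mul(6, Add(-4, 6))), Add(Z, 0))) = Mul(Rational(-1, 5), Mul(Add(Z, Mul(6, 2)), Z)) = Mul(Rational(-1, 5), Mul(Add(Z, 12), Z)) = Mul(Rational(-1, 5), Mul(Add(12, Z), Z)) = Mul(Rational(-1, 5), Mul(Z, Add(12, Z))) = Mul(Rational(-1, 5), Z, Add(12, Z)))
Function('w')(f) = Mul(f, Add(7, Mul(Rational(-1, 5), f, Add(12, f))))
Add(Add(Function('w')(40), 23132), 7625) = Add(Add(Mul(Rational(-1, 5), 40, Add(-35, Mul(40, Add(12, 40)))), 23132), 7625) = Add(Add(Mul(Rational(-1, 5), 40, Add(-35, Mul(40, 52))), 23132), 7625) = Add(Add(Mul(Rational(-1, 5), 40, Add(-35, 2080)), 23132), 7625) = Add(Add(Mul(Rational(-1, 5), 40, 2045), 23132), 7625) = Add(Add(-16360, 23132), 7625) = Add(6772, 7625) = 14397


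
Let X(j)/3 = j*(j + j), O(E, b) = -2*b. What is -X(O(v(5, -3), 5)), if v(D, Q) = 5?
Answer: -600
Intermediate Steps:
X(j) = 6*j² (X(j) = 3*(j*(j + j)) = 3*(j*(2*j)) = 3*(2*j²) = 6*j²)
-X(O(v(5, -3), 5)) = -6*(-2*5)² = -6*(-10)² = -6*100 = -1*600 = -600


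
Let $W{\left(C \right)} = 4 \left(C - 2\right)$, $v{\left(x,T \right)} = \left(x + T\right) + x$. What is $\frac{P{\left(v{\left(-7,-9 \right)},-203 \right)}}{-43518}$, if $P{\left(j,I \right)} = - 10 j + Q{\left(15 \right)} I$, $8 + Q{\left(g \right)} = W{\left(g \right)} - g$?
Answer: $\frac{5657}{43518} \approx 0.12999$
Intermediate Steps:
$v{\left(x,T \right)} = T + 2 x$ ($v{\left(x,T \right)} = \left(T + x\right) + x = T + 2 x$)
$W{\left(C \right)} = -8 + 4 C$ ($W{\left(C \right)} = 4 \left(-2 + C\right) = -8 + 4 C$)
$Q{\left(g \right)} = -16 + 3 g$ ($Q{\left(g \right)} = -8 + \left(\left(-8 + 4 g\right) - g\right) = -8 + \left(-8 + 3 g\right) = -16 + 3 g$)
$P{\left(j,I \right)} = - 10 j + 29 I$ ($P{\left(j,I \right)} = - 10 j + \left(-16 + 3 \cdot 15\right) I = - 10 j + \left(-16 + 45\right) I = - 10 j + 29 I$)
$\frac{P{\left(v{\left(-7,-9 \right)},-203 \right)}}{-43518} = \frac{- 10 \left(-9 + 2 \left(-7\right)\right) + 29 \left(-203\right)}{-43518} = \left(- 10 \left(-9 - 14\right) - 5887\right) \left(- \frac{1}{43518}\right) = \left(\left(-10\right) \left(-23\right) - 5887\right) \left(- \frac{1}{43518}\right) = \left(230 - 5887\right) \left(- \frac{1}{43518}\right) = \left(-5657\right) \left(- \frac{1}{43518}\right) = \frac{5657}{43518}$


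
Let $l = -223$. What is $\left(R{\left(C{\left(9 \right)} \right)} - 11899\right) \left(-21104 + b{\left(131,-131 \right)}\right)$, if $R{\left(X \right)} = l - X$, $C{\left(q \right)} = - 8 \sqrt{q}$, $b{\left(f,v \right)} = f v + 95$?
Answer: $461780660$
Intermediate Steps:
$b{\left(f,v \right)} = 95 + f v$
$R{\left(X \right)} = -223 - X$
$\left(R{\left(C{\left(9 \right)} \right)} - 11899\right) \left(-21104 + b{\left(131,-131 \right)}\right) = \left(\left(-223 - - 8 \sqrt{9}\right) - 11899\right) \left(-21104 + \left(95 + 131 \left(-131\right)\right)\right) = \left(\left(-223 - \left(-8\right) 3\right) - 11899\right) \left(-21104 + \left(95 - 17161\right)\right) = \left(\left(-223 - -24\right) - 11899\right) \left(-21104 - 17066\right) = \left(\left(-223 + 24\right) - 11899\right) \left(-38170\right) = \left(-199 - 11899\right) \left(-38170\right) = \left(-12098\right) \left(-38170\right) = 461780660$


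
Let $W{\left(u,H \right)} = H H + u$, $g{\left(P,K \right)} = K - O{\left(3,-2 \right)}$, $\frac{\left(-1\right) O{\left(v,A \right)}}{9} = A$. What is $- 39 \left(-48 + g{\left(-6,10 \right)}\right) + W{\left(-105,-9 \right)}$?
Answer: $2160$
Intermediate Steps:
$O{\left(v,A \right)} = - 9 A$
$g{\left(P,K \right)} = -18 + K$ ($g{\left(P,K \right)} = K - \left(-9\right) \left(-2\right) = K - 18 = -18 + K$)
$W{\left(u,H \right)} = u + H^{2}$ ($W{\left(u,H \right)} = H^{2} + u = u + H^{2}$)
$- 39 \left(-48 + g{\left(-6,10 \right)}\right) + W{\left(-105,-9 \right)} = - 39 \left(-48 + \left(-18 + 10\right)\right) - \left(105 - \left(-9\right)^{2}\right) = - 39 \left(-48 - 8\right) + \left(-105 + 81\right) = \left(-39\right) \left(-56\right) - 24 = 2184 - 24 = 2160$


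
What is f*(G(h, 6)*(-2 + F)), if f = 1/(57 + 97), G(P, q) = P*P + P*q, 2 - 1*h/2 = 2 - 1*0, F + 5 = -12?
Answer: 0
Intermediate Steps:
F = -17 (F = -5 - 12 = -17)
h = 0 (h = 4 - 2*(2 - 1*0) = 4 - 2*(2 + 0) = 4 - 2*2 = 4 - 4 = 0)
G(P, q) = P² + P*q
f = 1/154 ≈ 0.0064935
f*(G(h, 6)*(-2 + F)) = ((0*(0 + 6))*(-2 - 17))/154 = ((0*6)*(-19))/154 = (0*(-19))/154 = (1/154)*0 = 0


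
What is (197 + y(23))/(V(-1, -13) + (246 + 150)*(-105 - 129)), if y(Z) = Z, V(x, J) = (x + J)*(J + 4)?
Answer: -110/46269 ≈ -0.0023774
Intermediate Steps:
V(x, J) = (4 + J)*(J + x) (V(x, J) = (J + x)*(4 + J) = (4 + J)*(J + x))
(197 + y(23))/(V(-1, -13) + (246 + 150)*(-105 - 129)) = (197 + 23)/(((-13)² + 4*(-13) + 4*(-1) - 13*(-1)) + (246 + 150)*(-105 - 129)) = 220/((169 - 52 - 4 + 13) + 396*(-234)) = 220/(126 - 92664) = 220/(-92538) = 220*(-1/92538) = -110/46269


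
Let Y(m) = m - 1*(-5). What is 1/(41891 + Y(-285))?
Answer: 1/41611 ≈ 2.4032e-5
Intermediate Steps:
Y(m) = 5 + m (Y(m) = m + 5 = 5 + m)
1/(41891 + Y(-285)) = 1/(41891 + (5 - 285)) = 1/(41891 - 280) = 1/41611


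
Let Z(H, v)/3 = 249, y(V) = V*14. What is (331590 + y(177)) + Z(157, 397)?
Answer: 334815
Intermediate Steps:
y(V) = 14*V
Z(H, v) = 747 (Z(H, v) = 3*249 = 747)
(331590 + y(177)) + Z(157, 397) = (331590 + 14*177) + 747 = (331590 + 2478) + 747 = 334068 + 747 = 334815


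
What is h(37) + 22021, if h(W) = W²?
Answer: 23390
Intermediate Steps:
h(37) + 22021 = 37² + 22021 = 1369 + 22021 = 23390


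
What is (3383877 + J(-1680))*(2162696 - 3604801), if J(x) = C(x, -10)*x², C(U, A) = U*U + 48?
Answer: -11487924691174037085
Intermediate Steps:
C(U, A) = 48 + U² (C(U, A) = U² + 48 = 48 + U²)
J(x) = x²*(48 + x²) (J(x) = (48 + x²)*x² = x²*(48 + x²))
(3383877 + J(-1680))*(2162696 - 3604801) = (3383877 + (-1680)²*(48 + (-1680)²))*(2162696 - 3604801) = (3383877 + 2822400*(48 + 2822400))*(-1442105) = (3383877 + 2822400*2822448)*(-1442105) = (3383877 + 7966077235200)*(-1442105) = 7966080619077*(-1442105) = -11487924691174037085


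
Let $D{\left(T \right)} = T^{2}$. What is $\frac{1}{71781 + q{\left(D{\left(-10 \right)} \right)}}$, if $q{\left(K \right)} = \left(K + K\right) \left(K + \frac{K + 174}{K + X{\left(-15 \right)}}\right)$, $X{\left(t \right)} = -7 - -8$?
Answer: $\frac{101}{9324681} \approx 1.0831 \cdot 10^{-5}$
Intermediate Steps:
$X{\left(t \right)} = 1$ ($X{\left(t \right)} = -7 + 8 = 1$)
$q{\left(K \right)} = 2 K \left(K + \frac{174 + K}{1 + K}\right)$ ($q{\left(K \right)} = \left(K + K\right) \left(K + \frac{K + 174}{K + 1}\right) = 2 K \left(K + \frac{174 + K}{1 + K}\right)$)
$\frac{1}{71781 + q{\left(D{\left(-10 \right)} \right)}} = \frac{1}{71781 + \frac{2 \left(-10\right)^{2} \left(174 + \left(\left(-10\right)^{2}\right)^{2} + 2 \left(-10\right)^{2}\right)}{1 + \left(-10\right)^{2}}} = \frac{1}{71781 + 2 \cdot 100 \frac{1}{1 + 100} \left(174 + 100^{2} + 2 \cdot 100\right)} = \frac{1}{71781 + 2 \cdot 100 \cdot \frac{1}{101} \left(174 + 10000 + 200\right)} = \frac{1}{71781 + 2 \cdot 100 \cdot \frac{1}{101} \cdot 10374} = \frac{1}{71781 + \frac{2074800}{101}} = \frac{1}{\frac{9324681}{101}} = \frac{101}{9324681}$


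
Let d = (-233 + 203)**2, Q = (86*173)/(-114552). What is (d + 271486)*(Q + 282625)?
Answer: 51270716543111/666 ≈ 7.6983e+10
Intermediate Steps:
Q = -173/1332 (Q = 14878*(-1/114552) = -173/1332 ≈ -0.12988)
d = 900 (d = (-30)**2 = 900)
(d + 271486)*(Q + 282625) = (900 + 271486)*(-173/1332 + 282625) = 272386*(376456327/1332) = 51270716543111/666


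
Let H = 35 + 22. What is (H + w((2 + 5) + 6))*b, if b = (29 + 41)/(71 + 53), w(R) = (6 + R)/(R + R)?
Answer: 52535/1612 ≈ 32.590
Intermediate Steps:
H = 57
w(R) = (6 + R)/(2*R) (w(R) = (6 + R)/((2*R)) = (6 + R)*(1/(2*R)) = (6 + R)/(2*R))
b = 35/62 (b = 70/124 = 70*(1/124) = 35/62 ≈ 0.56452)
(H + w((2 + 5) + 6))*b = (57 + (6 + ((2 + 5) + 6))/(2*((2 + 5) + 6)))*(35/62) = (57 + (6 + (7 + 6))/(2*(7 + 6)))*(35/62) = (57 + (½)*(6 + 13)/13)*(35/62) = (57 + (½)*(1/13)*19)*(35/62) = (57 + 19/26)*(35/62) = (1501/26)*(35/62) = 52535/1612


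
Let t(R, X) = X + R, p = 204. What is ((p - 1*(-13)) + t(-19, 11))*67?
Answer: 14003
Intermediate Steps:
t(R, X) = R + X
((p - 1*(-13)) + t(-19, 11))*67 = ((204 - 1*(-13)) + (-19 + 11))*67 = ((204 + 13) - 8)*67 = (217 - 8)*67 = 209*67 = 14003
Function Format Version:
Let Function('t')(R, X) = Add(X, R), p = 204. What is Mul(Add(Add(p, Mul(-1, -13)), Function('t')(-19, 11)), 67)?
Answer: 14003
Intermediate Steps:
Function('t')(R, X) = Add(R, X)
Mul(Add(Add(p, Mul(-1, -13)), Function('t')(-19, 11)), 67) = Mul(Add(Add(204, Mul(-1, -13)), Add(-19, 11)), 67) = Mul(Add(Add(204, 13), -8), 67) = Mul(Add(217, -8), 67) = Mul(209, 67) = 14003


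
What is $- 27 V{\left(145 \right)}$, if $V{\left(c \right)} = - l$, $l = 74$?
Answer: $1998$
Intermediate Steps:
$V{\left(c \right)} = -74$ ($V{\left(c \right)} = \left(-1\right) 74 = -74$)
$- 27 V{\left(145 \right)} = \left(-27\right) \left(-74\right) = 1998$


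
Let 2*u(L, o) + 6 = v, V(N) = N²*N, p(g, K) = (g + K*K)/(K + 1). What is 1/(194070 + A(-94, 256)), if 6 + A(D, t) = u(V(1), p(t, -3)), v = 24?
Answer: 1/194073 ≈ 5.1527e-6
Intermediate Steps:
p(g, K) = (g + K²)/(1 + K)
V(N) = N³
u(L, o) = 9 (u(L, o) = -3 + (½)*24 = -3 + 12 = 9)
A(D, t) = 3 (A(D, t) = -6 + 9 = 3)
1/(194070 + A(-94, 256)) = 1/(194070 + 3) = 1/194073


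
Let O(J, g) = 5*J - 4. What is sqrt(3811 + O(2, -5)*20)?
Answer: sqrt(3931) ≈ 62.698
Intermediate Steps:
O(J, g) = -4 + 5*J
sqrt(3811 + O(2, -5)*20) = sqrt(3811 + (-4 + 5*2)*20) = sqrt(3811 + (-4 + 10)*20) = sqrt(3811 + 6*20) = sqrt(3811 + 120) = sqrt(3931)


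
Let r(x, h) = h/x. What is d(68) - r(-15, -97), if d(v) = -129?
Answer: -2032/15 ≈ -135.47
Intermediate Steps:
d(68) - r(-15, -97) = -129 - (-97)/(-15) = -129 - (-97)*(-1)/15 = -129 - 1*97/15 = -129 - 97/15 = -2032/15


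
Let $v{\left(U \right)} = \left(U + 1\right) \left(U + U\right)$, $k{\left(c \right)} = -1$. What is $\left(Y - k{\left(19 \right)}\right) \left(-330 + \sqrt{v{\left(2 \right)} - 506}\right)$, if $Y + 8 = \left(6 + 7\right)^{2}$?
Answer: $-53460 + 162 i \sqrt{494} \approx -53460.0 + 3600.6 i$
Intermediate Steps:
$v{\left(U \right)} = 2 U \left(1 + U\right)$ ($v{\left(U \right)} = \left(1 + U\right) 2 U = 2 U \left(1 + U\right)$)
$Y = 161$ ($Y = -8 + \left(6 + 7\right)^{2} = -8 + 13^{2} = -8 + 169 = 161$)
$\left(Y - k{\left(19 \right)}\right) \left(-330 + \sqrt{v{\left(2 \right)} - 506}\right) = \left(161 - -1\right) \left(-330 + \sqrt{2 \cdot 2 \left(1 + 2\right) - 506}\right) = \left(161 + 1\right) \left(-330 + \sqrt{2 \cdot 2 \cdot 3 - 506}\right) = 162 \left(-330 + \sqrt{12 - 506}\right) = 162 \left(-330 + \sqrt{-494}\right) = 162 \left(-330 + i \sqrt{494}\right) = -53460 + 162 i \sqrt{494}$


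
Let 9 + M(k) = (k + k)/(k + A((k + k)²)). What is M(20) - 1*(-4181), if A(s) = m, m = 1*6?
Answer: 54256/13 ≈ 4173.5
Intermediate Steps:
m = 6
A(s) = 6
M(k) = -9 + 2*k/(6 + k) (M(k) = -9 + (k + k)/(k + 6) = -9 + (2*k)/(6 + k) = -9 + 2*k/(6 + k))
M(20) - 1*(-4181) = (-54 - 7*20)/(6 + 20) - 1*(-4181) = (-54 - 140)/26 + 4181 = (1/26)*(-194) + 4181 = -97/13 + 4181 = 54256/13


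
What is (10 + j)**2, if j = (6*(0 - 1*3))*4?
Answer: 3844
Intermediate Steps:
j = -72 (j = (6*(0 - 3))*4 = (6*(-3))*4 = -18*4 = -72)
(10 + j)**2 = (10 - 72)**2 = (-62)**2 = 3844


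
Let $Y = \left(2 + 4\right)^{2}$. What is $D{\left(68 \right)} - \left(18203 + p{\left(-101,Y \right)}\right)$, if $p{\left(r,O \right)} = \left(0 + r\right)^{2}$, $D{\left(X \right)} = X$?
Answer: $-28336$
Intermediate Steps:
$Y = 36$ ($Y = 6^{2} = 36$)
$p{\left(r,O \right)} = r^{2}$
$D{\left(68 \right)} - \left(18203 + p{\left(-101,Y \right)}\right) = 68 - 28404 = -28336$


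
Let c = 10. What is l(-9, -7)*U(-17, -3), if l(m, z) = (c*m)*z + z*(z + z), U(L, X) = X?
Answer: -2184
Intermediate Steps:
l(m, z) = 2*z² + 10*m*z (l(m, z) = (10*m)*z + z*(z + z) = 10*m*z + z*(2*z) = 10*m*z + 2*z² = 2*z² + 10*m*z)
l(-9, -7)*U(-17, -3) = (2*(-7)*(-7 + 5*(-9)))*(-3) = (2*(-7)*(-7 - 45))*(-3) = (2*(-7)*(-52))*(-3) = 728*(-3) = -2184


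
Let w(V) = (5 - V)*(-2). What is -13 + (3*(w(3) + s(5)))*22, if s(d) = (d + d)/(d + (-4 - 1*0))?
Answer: 383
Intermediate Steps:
s(d) = 2*d/(-4 + d) (s(d) = (2*d)/(d + (-4 + 0)) = (2*d)/(d - 4) = (2*d)/(-4 + d) = 2*d/(-4 + d))
w(V) = -10 + 2*V
-13 + (3*(w(3) + s(5)))*22 = -13 + (3*((-10 + 2*3) + 2*5/(-4 + 5)))*22 = -13 + (3*((-10 + 6) + 2*5/1))*22 = -13 + (3*(-4 + 2*5*1))*22 = -13 + (3*(-4 + 10))*22 = -13 + (3*6)*22 = -13 + 18*22 = -13 + 396 = 383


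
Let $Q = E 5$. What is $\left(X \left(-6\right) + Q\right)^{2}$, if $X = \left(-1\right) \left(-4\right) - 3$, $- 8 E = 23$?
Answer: $\frac{26569}{64} \approx 415.14$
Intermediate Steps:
$E = - \frac{23}{8}$ ($E = \left(- \frac{1}{8}\right) 23 = - \frac{23}{8} \approx -2.875$)
$X = 1$ ($X = 4 - 3 = 1$)
$Q = - \frac{115}{8}$ ($Q = \left(- \frac{23}{8}\right) 5 = - \frac{115}{8} \approx -14.375$)
$\left(X \left(-6\right) + Q\right)^{2} = \left(1 \left(-6\right) - \frac{115}{8}\right)^{2} = \left(-6 - \frac{115}{8}\right)^{2} = \left(- \frac{163}{8}\right)^{2} = \frac{26569}{64}$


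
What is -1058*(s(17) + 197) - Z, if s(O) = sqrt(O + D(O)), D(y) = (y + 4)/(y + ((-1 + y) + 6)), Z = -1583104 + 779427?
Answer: 595251 - 2116*sqrt(741)/13 ≈ 5.9082e+5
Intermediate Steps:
Z = -803677
D(y) = (4 + y)/(5 + 2*y) (D(y) = (4 + y)/(y + (5 + y)) = (4 + y)/(5 + 2*y))
s(O) = sqrt(O + (4 + O)/(5 + 2*O))
-1058*(s(17) + 197) - Z = -1058*(sqrt((4 + 17 + 17*(5 + 2*17))/(5 + 2*17)) + 197) - 1*(-803677) = -1058*(sqrt((4 + 17 + 17*(5 + 34))/(5 + 34)) + 197) + 803677 = -1058*(sqrt((4 + 17 + 17*39)/39) + 197) + 803677 = -1058*(sqrt((4 + 17 + 663)/39) + 197) + 803677 = -1058*(sqrt((1/39)*684) + 197) + 803677 = -1058*(sqrt(228/13) + 197) + 803677 = -1058*(2*sqrt(741)/13 + 197) + 803677 = -1058*(197 + 2*sqrt(741)/13) + 803677 = (-208426 - 2116*sqrt(741)/13) + 803677 = 595251 - 2116*sqrt(741)/13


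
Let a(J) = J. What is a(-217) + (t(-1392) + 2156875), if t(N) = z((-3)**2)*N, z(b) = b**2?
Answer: 2043906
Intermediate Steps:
t(N) = 81*N (t(N) = ((-3)**2)**2*N = 9**2*N = 81*N)
a(-217) + (t(-1392) + 2156875) = -217 + (81*(-1392) + 2156875) = -217 + (-112752 + 2156875) = -217 + 2044123 = 2043906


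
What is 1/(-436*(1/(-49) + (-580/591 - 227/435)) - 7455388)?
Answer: -4199055/31302794806204 ≈ -1.3414e-7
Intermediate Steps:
1/(-436*(1/(-49) + (-580/591 - 227/435)) - 7455388) = 1/(-436*(-1/49 + (-580*1/591 - 227*1/435)) - 7455388) = 1/(-436*(-1/49 + (-580/591 - 227/435)) - 7455388) = 1/(-436*(-1/49 - 128819/85695) - 7455388) = 1/(-436*(-6397826/4199055) - 7455388) = 1/(2789452136/4199055 - 7455388) = 1/(-31302794806204/4199055) = -4199055/31302794806204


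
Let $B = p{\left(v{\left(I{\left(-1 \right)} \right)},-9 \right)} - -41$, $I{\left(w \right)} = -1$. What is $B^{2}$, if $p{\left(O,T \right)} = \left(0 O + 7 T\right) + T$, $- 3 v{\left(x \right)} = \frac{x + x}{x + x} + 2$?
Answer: $961$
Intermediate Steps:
$v{\left(x \right)} = -1$ ($v{\left(x \right)} = - \frac{\frac{x + x}{x + x} + 2}{3} = - \frac{\frac{2 x}{2 x} + 2}{3} = - \frac{2 x \frac{1}{2 x} + 2}{3} = - \frac{1 + 2}{3} = \left(- \frac{1}{3}\right) 3 = -1$)
$p{\left(O,T \right)} = 8 T$ ($p{\left(O,T \right)} = \left(0 + 7 T\right) + T = 7 T + T = 8 T$)
$B = -31$ ($B = 8 \left(-9\right) - -41 = -72 + 41 = -31$)
$B^{2} = \left(-31\right)^{2} = 961$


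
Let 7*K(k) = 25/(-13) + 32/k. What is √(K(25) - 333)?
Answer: 2*I*√17239586/455 ≈ 18.251*I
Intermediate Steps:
K(k) = -25/91 + 32/(7*k) (K(k) = (25/(-13) + 32/k)/7 = (25*(-1/13) + 32/k)/7 = (-25/13 + 32/k)/7 = -25/91 + 32/(7*k))
√(K(25) - 333) = √((1/91)*(416 - 25*25)/25 - 333) = √((1/91)*(1/25)*(416 - 625) - 333) = √((1/91)*(1/25)*(-209) - 333) = √(-209/2275 - 333) = √(-757784/2275) = 2*I*√17239586/455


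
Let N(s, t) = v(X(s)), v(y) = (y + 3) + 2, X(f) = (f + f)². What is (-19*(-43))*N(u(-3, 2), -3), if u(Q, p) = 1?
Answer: 7353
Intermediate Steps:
X(f) = 4*f² (X(f) = (2*f)² = 4*f²)
v(y) = 5 + y (v(y) = (3 + y) + 2 = 5 + y)
N(s, t) = 5 + 4*s²
(-19*(-43))*N(u(-3, 2), -3) = (-19*(-43))*(5 + 4*1²) = 817*(5 + 4*1) = 817*(5 + 4) = 817*9 = 7353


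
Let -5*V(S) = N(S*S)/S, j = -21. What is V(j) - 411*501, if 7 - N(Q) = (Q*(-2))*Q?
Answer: -3033098/15 ≈ -2.0221e+5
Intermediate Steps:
N(Q) = 7 + 2*Q² (N(Q) = 7 - Q*(-2)*Q = 7 - (-2*Q)*Q = 7 - (-2)*Q² = 7 + 2*Q²)
V(S) = -(7 + 2*S⁴)/(5*S) (V(S) = -(7 + 2*(S*S)²)/(5*S) = -(7 + 2*(S²)²)/(5*S) = -(7 + 2*S⁴)/(5*S))
V(j) - 411*501 = (⅕)*(-7 - 2*(-21)⁴)/(-21) - 411*501 = (⅕)*(-1/21)*(-7 - 2*194481) - 205911 = (⅕)*(-1/21)*(-7 - 388962) - 205911 = (⅕)*(-1/21)*(-388969) - 205911 = 55567/15 - 205911 = -3033098/15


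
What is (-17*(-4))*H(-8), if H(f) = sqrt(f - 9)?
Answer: 68*I*sqrt(17) ≈ 280.37*I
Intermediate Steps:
H(f) = sqrt(-9 + f)
(-17*(-4))*H(-8) = (-17*(-4))*sqrt(-9 - 8) = 68*sqrt(-17) = 68*(I*sqrt(17)) = 68*I*sqrt(17)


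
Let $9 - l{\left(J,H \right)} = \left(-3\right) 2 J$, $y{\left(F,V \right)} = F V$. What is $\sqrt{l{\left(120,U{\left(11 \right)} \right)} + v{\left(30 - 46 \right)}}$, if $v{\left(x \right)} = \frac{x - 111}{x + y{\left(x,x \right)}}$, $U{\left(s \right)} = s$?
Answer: $\frac{\sqrt{2622495}}{60} \approx 26.99$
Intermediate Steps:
$l{\left(J,H \right)} = 9 + 6 J$ ($l{\left(J,H \right)} = 9 - \left(-3\right) 2 J = 9 - - 6 J = 9 + 6 J$)
$v{\left(x \right)} = \frac{-111 + x}{x + x^{2}}$ ($v{\left(x \right)} = \frac{x - 111}{x + x x} = \frac{-111 + x}{x + x^{2}}$)
$\sqrt{l{\left(120,U{\left(11 \right)} \right)} + v{\left(30 - 46 \right)}} = \sqrt{\left(9 + 6 \cdot 120\right) + \frac{-111 + \left(30 - 46\right)}{\left(30 - 46\right) \left(1 + \left(30 - 46\right)\right)}} = \sqrt{\left(9 + 720\right) + \frac{-111 - 16}{\left(-16\right) \left(1 - 16\right)}} = \sqrt{729 - \frac{1}{16} \frac{1}{-15} \left(-127\right)} = \sqrt{729 - \left(- \frac{1}{240}\right) \left(-127\right)} = \sqrt{729 - \frac{127}{240}} = \sqrt{\frac{174833}{240}} = \frac{\sqrt{2622495}}{60}$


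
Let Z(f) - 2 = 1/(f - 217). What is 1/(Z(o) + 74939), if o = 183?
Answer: 34/2547993 ≈ 1.3344e-5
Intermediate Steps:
Z(f) = 2 + 1/(-217 + f) (Z(f) = 2 + 1/(f - 217) = 2 + 1/(-217 + f))
1/(Z(o) + 74939) = 1/((-433 + 2*183)/(-217 + 183) + 74939) = 1/((-433 + 366)/(-34) + 74939) = 1/(-1/34*(-67) + 74939) = 1/(67/34 + 74939) = 1/(2547993/34) = 34/2547993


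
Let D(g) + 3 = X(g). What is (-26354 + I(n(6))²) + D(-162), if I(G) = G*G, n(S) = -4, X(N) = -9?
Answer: -26110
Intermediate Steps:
D(g) = -12 (D(g) = -3 - 9 = -12)
I(G) = G²
(-26354 + I(n(6))²) + D(-162) = (-26354 + ((-4)²)²) - 12 = (-26354 + 16²) - 12 = (-26354 + 256) - 12 = -26098 - 12 = -26110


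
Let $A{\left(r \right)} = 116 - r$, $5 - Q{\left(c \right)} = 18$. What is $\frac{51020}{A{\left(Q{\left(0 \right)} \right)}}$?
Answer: $\frac{51020}{129} \approx 395.5$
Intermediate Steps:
$Q{\left(c \right)} = -13$ ($Q{\left(c \right)} = 5 - 18 = -13$)
$\frac{51020}{A{\left(Q{\left(0 \right)} \right)}} = \frac{51020}{116 - -13} = \frac{51020}{116 + 13} = \frac{51020}{129}$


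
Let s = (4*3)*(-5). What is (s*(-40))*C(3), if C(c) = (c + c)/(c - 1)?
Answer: 7200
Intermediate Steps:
C(c) = 2*c/(-1 + c) (C(c) = (2*c)/(-1 + c) = 2*c/(-1 + c))
s = -60 (s = 12*(-5) = -60)
(s*(-40))*C(3) = (-60*(-40))*(2*3/(-1 + 3)) = 2400*(2*3/2) = 2400*(2*3*(1/2)) = 2400*3 = 7200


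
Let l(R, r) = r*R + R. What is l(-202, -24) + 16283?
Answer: 20929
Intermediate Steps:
l(R, r) = R + R*r (l(R, r) = R*r + R = R + R*r)
l(-202, -24) + 16283 = -202*(1 - 24) + 16283 = -202*(-23) + 16283 = 4646 + 16283 = 20929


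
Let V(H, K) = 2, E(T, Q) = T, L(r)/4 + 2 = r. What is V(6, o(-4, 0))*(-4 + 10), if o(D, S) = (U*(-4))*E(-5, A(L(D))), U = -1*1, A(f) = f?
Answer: 12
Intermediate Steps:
L(r) = -8 + 4*r
U = -1
o(D, S) = -20 (o(D, S) = -1*(-4)*(-5) = 4*(-5) = -20)
V(6, o(-4, 0))*(-4 + 10) = 2*(-4 + 10) = 2*6 = 12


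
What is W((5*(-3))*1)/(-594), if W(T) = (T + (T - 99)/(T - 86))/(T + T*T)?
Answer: 467/4199580 ≈ 0.00011120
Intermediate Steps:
W(T) = (T + (-99 + T)/(-86 + T))/(T + T²)
W((5*(-3))*1)/(-594) = ((99 - ((5*(-3))*1)² + 85*((5*(-3))*1))/((((5*(-3))*1))*(86 - ((5*(-3))*1)² + 85*((5*(-3))*1))))/(-594) = ((99 - (-15*1)² + 85*(-15*1))/(((-15*1))*(86 - (-15*1)² + 85*(-15*1))))*(-1/594) = ((99 - 1*(-15)² + 85*(-15))/((-15)*(86 - 1*(-15)² + 85*(-15))))*(-1/594) = -(99 - 1*225 - 1275)/(15*(86 - 1*225 - 1275))*(-1/594) = -(99 - 225 - 1275)/(15*(86 - 225 - 1275))*(-1/594) = -1/15*(-1401)/(-1414)*(-1/594) = -1/15*(-1/1414)*(-1401)*(-1/594) = -467/7070*(-1/594) = 467/4199580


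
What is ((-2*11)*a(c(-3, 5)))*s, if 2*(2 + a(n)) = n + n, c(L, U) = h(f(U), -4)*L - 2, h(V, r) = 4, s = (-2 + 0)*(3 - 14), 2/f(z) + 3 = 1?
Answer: 7744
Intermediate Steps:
f(z) = -1 (f(z) = 2/(-3 + 1) = 2/(-2) = 2*(-½) = -1)
s = 22 (s = -2*(-11) = 22)
c(L, U) = -2 + 4*L (c(L, U) = 4*L - 2 = -2 + 4*L)
a(n) = -2 + n (a(n) = -2 + (n + n)/2 = -2 + (2*n)/2 = -2 + n)
((-2*11)*a(c(-3, 5)))*s = ((-2*11)*(-2 + (-2 + 4*(-3))))*22 = -22*(-2 + (-2 - 12))*22 = -22*(-2 - 14)*22 = -22*(-16)*22 = 352*22 = 7744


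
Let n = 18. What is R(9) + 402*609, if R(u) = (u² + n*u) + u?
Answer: 245070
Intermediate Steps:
R(u) = u² + 19*u (R(u) = (u² + 18*u) + u = u² + 19*u)
R(9) + 402*609 = 9*(19 + 9) + 402*609 = 9*28 + 244818 = 252 + 244818 = 245070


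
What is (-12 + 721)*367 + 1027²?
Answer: 1314932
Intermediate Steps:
(-12 + 721)*367 + 1027² = 709*367 + 1054729 = 260203 + 1054729 = 1314932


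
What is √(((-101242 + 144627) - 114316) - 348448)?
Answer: I*√419379 ≈ 647.59*I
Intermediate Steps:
√(((-101242 + 144627) - 114316) - 348448) = √((43385 - 114316) - 348448) = √(-70931 - 348448) = √(-419379) = I*√419379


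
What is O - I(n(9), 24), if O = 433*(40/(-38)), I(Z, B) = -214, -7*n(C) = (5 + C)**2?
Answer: -4594/19 ≈ -241.79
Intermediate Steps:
n(C) = -(5 + C)**2/7
O = -8660/19 (O = 433*(40*(-1/38)) = 433*(-20/19) = -8660/19 ≈ -455.79)
O - I(n(9), 24) = -8660/19 - 1*(-214) = -8660/19 + 214 = -4594/19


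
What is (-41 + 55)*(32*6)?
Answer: 2688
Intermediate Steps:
(-41 + 55)*(32*6) = 14*192 = 2688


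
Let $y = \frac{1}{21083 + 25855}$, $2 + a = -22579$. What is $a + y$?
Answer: $- \frac{1059906977}{46938} \approx -22581.0$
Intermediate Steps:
$a = -22581$ ($a = -2 - 22579 = -22581$)
$y = \frac{1}{46938} \approx 2.1305 \cdot 10^{-5}$
$a + y = -22581 + \frac{1}{46938} = - \frac{1059906977}{46938}$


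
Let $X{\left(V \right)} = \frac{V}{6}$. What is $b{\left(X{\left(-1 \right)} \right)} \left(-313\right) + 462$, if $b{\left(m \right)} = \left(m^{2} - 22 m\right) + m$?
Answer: $- \frac{23119}{36} \approx -642.19$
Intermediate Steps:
$X{\left(V \right)} = \frac{V}{6}$ ($X{\left(V \right)} = V \frac{1}{6} = \frac{V}{6}$)
$b{\left(m \right)} = m^{2} - 21 m$
$b{\left(X{\left(-1 \right)} \right)} \left(-313\right) + 462 = \frac{1}{6} \left(-1\right) \left(-21 + \frac{1}{6} \left(-1\right)\right) \left(-313\right) + 462 = - \frac{-21 - \frac{1}{6}}{6} \left(-313\right) + 462 = \left(- \frac{1}{6}\right) \left(- \frac{127}{6}\right) \left(-313\right) + 462 = \frac{127}{36} \left(-313\right) + 462 = - \frac{39751}{36} + 462 = - \frac{23119}{36}$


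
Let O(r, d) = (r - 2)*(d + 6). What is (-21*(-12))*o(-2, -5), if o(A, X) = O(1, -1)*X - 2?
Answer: 5796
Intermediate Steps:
O(r, d) = (-2 + r)*(6 + d)
o(A, X) = -2 - 5*X (o(A, X) = (-12 - 2*(-1) + 6*1 - 1*1)*X - 2 = (-12 + 2 + 6 - 1)*X - 2 = -5*X - 2 = -2 - 5*X)
(-21*(-12))*o(-2, -5) = (-21*(-12))*(-2 - 5*(-5)) = 252*(-2 + 25) = 252*23 = 5796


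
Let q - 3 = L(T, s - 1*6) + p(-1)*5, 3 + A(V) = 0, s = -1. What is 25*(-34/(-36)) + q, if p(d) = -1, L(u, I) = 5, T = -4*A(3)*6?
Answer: 479/18 ≈ 26.611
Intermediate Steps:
A(V) = -3 (A(V) = -3 + 0 = -3)
T = 72 (T = -4*(-3)*6 = 12*6 = 72)
q = 3 (q = 3 + (5 - 1*5) = 3 + (5 - 5) = 3 + 0 = 3)
25*(-34/(-36)) + q = 25*(-34/(-36)) + 3 = 25*(-34*(-1/36)) + 3 = 25*(17/18) + 3 = 425/18 + 3 = 479/18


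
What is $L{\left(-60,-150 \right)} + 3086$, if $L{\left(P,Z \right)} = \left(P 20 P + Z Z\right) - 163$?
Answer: $97423$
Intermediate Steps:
$L{\left(P,Z \right)} = -163 + Z^{2} + 20 P^{2}$ ($L{\left(P,Z \right)} = \left(20 P P + Z^{2}\right) - 163 = \left(20 P^{2} + Z^{2}\right) - 163 = \left(Z^{2} + 20 P^{2}\right) - 163 = -163 + Z^{2} + 20 P^{2}$)
$L{\left(-60,-150 \right)} + 3086 = \left(-163 + \left(-150\right)^{2} + 20 \left(-60\right)^{2}\right) + 3086 = \left(-163 + 22500 + 20 \cdot 3600\right) + 3086 = \left(-163 + 22500 + 72000\right) + 3086 = 94337 + 3086 = 97423$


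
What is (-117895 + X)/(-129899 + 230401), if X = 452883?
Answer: 167494/50251 ≈ 3.3331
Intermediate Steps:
(-117895 + X)/(-129899 + 230401) = (-117895 + 452883)/(-129899 + 230401) = 334988/100502 = 334988*(1/100502) = 167494/50251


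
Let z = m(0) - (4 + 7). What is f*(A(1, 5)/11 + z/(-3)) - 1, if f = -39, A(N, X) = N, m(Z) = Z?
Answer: -1623/11 ≈ -147.55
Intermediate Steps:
z = -11 (z = 0 - (4 + 7) = 0 - 1*11 = 0 - 11 = -11)
f*(A(1, 5)/11 + z/(-3)) - 1 = -39*(1/11 - 11/(-3)) - 1 = -39*(1*(1/11) - 11*(-1/3)) - 1 = -39*(1/11 + 11/3) - 1 = -39*124/33 - 1 = -1612/11 - 1 = -1623/11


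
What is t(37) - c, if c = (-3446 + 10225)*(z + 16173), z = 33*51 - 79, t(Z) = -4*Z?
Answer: -120510431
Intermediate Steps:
z = 1604 (z = 1683 - 79 = 1604)
c = 120510283 (c = (-3446 + 10225)*(1604 + 16173) = 6779*17777 = 120510283)
t(37) - c = -4*37 - 1*120510283 = -148 - 120510283 = -120510431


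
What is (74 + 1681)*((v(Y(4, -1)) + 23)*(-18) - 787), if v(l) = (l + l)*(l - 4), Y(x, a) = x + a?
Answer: -1918215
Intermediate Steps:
Y(x, a) = a + x
v(l) = 2*l*(-4 + l) (v(l) = (2*l)*(-4 + l) = 2*l*(-4 + l))
(74 + 1681)*((v(Y(4, -1)) + 23)*(-18) - 787) = (74 + 1681)*((2*(-1 + 4)*(-4 + (-1 + 4)) + 23)*(-18) - 787) = 1755*((2*3*(-4 + 3) + 23)*(-18) - 787) = 1755*((2*3*(-1) + 23)*(-18) - 787) = 1755*((-6 + 23)*(-18) - 787) = 1755*(17*(-18) - 787) = 1755*(-306 - 787) = 1755*(-1093) = -1918215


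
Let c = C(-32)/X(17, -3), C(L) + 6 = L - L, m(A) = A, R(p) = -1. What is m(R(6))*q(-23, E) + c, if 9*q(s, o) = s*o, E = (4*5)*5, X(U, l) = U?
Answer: 39046/153 ≈ 255.20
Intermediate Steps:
E = 100 (E = 20*5 = 100)
C(L) = -6 (C(L) = -6 + (L - L) = -6 + 0 = -6)
q(s, o) = o*s/9 (q(s, o) = (s*o)/9 = (o*s)/9 = o*s/9)
c = -6/17 ≈ -0.35294
m(R(6))*q(-23, E) + c = -100*(-23)/9 - 6/17 = -1*(-2300/9) - 6/17 = 2300/9 - 6/17 = 39046/153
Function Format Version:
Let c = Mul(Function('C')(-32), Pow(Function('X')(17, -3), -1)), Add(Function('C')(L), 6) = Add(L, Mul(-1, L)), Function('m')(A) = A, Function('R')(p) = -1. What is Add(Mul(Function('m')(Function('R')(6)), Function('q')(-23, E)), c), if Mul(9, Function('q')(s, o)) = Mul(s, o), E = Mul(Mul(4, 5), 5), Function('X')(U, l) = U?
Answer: Rational(39046, 153) ≈ 255.20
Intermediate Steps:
E = 100 (E = Mul(20, 5) = 100)
Function('C')(L) = -6 (Function('C')(L) = Add(-6, Add(L, Mul(-1, L))) = Add(-6, 0) = -6)
Function('q')(s, o) = Mul(Rational(1, 9), o, s) (Function('q')(s, o) = Mul(Rational(1, 9), Mul(s, o)) = Mul(Rational(1, 9), Mul(o, s)) = Mul(Rational(1, 9), o, s))
c = Rational(-6, 17) (c = Mul(-6, Pow(17, -1)) = Mul(-6, Rational(1, 17)) = Rational(-6, 17) ≈ -0.35294)
Add(Mul(Function('m')(Function('R')(6)), Function('q')(-23, E)), c) = Add(Mul(-1, Mul(Rational(1, 9), 100, -23)), Rational(-6, 17)) = Add(Mul(-1, Rational(-2300, 9)), Rational(-6, 17)) = Add(Rational(2300, 9), Rational(-6, 17)) = Rational(39046, 153)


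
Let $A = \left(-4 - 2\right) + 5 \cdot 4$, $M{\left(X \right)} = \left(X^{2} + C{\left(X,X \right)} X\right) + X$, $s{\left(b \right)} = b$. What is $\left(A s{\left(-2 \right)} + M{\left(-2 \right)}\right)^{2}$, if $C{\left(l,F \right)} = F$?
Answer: $484$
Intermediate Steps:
$M{\left(X \right)} = X + 2 X^{2}$ ($M{\left(X \right)} = \left(X^{2} + X X\right) + X = \left(X^{2} + X^{2}\right) + X = 2 X^{2} + X = X + 2 X^{2}$)
$A = 14$ ($A = -6 + 20 = 14$)
$\left(A s{\left(-2 \right)} + M{\left(-2 \right)}\right)^{2} = \left(14 \left(-2\right) - 2 \left(1 + 2 \left(-2\right)\right)\right)^{2} = \left(-28 - 2 \left(1 - 4\right)\right)^{2} = \left(-28 - -6\right)^{2} = \left(-28 + 6\right)^{2} = \left(-22\right)^{2} = 484$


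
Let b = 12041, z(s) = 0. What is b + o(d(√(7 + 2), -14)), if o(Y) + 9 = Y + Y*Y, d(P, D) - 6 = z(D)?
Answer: 12074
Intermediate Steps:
d(P, D) = 6 (d(P, D) = 6 + 0 = 6)
o(Y) = -9 + Y + Y² (o(Y) = -9 + (Y + Y*Y) = -9 + (Y + Y²) = -9 + Y + Y²)
b + o(d(√(7 + 2), -14)) = 12041 + (-9 + 6 + 6²) = 12041 + (-9 + 6 + 36) = 12041 + 33 = 12074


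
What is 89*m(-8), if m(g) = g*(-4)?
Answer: 2848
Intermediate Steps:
m(g) = -4*g
89*m(-8) = 89*(-4*(-8)) = 89*32 = 2848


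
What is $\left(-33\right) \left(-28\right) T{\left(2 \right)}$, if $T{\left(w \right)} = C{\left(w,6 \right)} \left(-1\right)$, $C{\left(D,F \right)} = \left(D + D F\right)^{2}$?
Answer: $-181104$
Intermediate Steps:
$T{\left(w \right)} = - 49 w^{2}$ ($T{\left(w \right)} = w^{2} \left(1 + 6\right)^{2} \left(-1\right) = w^{2} \cdot 7^{2} \left(-1\right) = w^{2} \cdot 49 \left(-1\right) = 49 w^{2} \left(-1\right) = - 49 w^{2}$)
$\left(-33\right) \left(-28\right) T{\left(2 \right)} = \left(-33\right) \left(-28\right) \left(- 49 \cdot 2^{2}\right) = 924 \left(\left(-49\right) 4\right) = 924 \left(-196\right) = -181104$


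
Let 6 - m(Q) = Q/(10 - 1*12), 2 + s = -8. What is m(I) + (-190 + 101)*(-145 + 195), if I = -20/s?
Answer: -4443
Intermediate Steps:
s = -10 (s = -2 - 8 = -10)
I = 2 (I = -20/(-10) = -20*(-⅒) = 2)
m(Q) = 6 + Q/2 (m(Q) = 6 - Q/(10 - 1*12) = 6 - Q/(10 - 12) = 6 - Q/(-2) = 6 - Q*(-1)/2 = 6 - (-1)*Q/2 = 6 + Q/2)
m(I) + (-190 + 101)*(-145 + 195) = (6 + (½)*2) + (-190 + 101)*(-145 + 195) = (6 + 1) - 89*50 = 7 - 4450 = -4443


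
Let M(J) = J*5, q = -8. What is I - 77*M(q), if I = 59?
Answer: 3139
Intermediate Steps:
M(J) = 5*J
I - 77*M(q) = 59 - 385*(-8) = 59 - 77*(-40) = 59 + 3080 = 3139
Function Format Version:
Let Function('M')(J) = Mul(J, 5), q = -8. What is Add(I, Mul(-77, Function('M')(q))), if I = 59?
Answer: 3139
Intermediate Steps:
Function('M')(J) = Mul(5, J)
Add(I, Mul(-77, Function('M')(q))) = Add(59, Mul(-77, Mul(5, -8))) = Add(59, Mul(-77, -40)) = Add(59, 3080) = 3139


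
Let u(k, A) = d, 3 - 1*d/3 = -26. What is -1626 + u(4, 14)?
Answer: -1539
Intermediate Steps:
d = 87 (d = 9 - 3*(-26) = 9 + 78 = 87)
u(k, A) = 87
-1626 + u(4, 14) = -1626 + 87 = -1539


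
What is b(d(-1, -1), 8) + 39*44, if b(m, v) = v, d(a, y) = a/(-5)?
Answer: 1724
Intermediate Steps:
d(a, y) = -a/5 (d(a, y) = a*(-1/5) = -a/5)
b(d(-1, -1), 8) + 39*44 = 8 + 39*44 = 8 + 1716 = 1724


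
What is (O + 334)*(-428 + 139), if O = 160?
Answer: -142766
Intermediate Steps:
(O + 334)*(-428 + 139) = (160 + 334)*(-428 + 139) = 494*(-289) = -142766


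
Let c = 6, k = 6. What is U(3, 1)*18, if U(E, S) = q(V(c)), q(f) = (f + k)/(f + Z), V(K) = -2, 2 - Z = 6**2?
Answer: -2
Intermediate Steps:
Z = -34 (Z = 2 - 1*6**2 = 2 - 1*36 = 2 - 36 = -34)
q(f) = (6 + f)/(-34 + f) (q(f) = (f + 6)/(f - 34) = (6 + f)/(-34 + f))
U(E, S) = -1/9 (U(E, S) = (6 - 2)/(-34 - 2) = 4/(-36) = -1/36*4 = -1/9)
U(3, 1)*18 = -1/9*18 = -2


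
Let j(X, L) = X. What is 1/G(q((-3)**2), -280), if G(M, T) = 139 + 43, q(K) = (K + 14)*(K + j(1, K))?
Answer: 1/182 ≈ 0.0054945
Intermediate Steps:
q(K) = (1 + K)*(14 + K) (q(K) = (K + 14)*(K + 1) = (14 + K)*(1 + K) = (1 + K)*(14 + K))
G(M, T) = 182
1/G(q((-3)**2), -280) = 1/182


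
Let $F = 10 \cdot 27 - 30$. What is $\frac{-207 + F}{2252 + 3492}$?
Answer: $\frac{33}{5744} \approx 0.0057451$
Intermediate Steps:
$F = 240$ ($F = 270 - 30 = 240$)
$\frac{-207 + F}{2252 + 3492} = \frac{-207 + 240}{2252 + 3492} = \frac{33}{5744}$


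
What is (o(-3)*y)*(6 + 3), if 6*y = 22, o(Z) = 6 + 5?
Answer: 363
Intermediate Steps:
o(Z) = 11
y = 11/3 (y = (⅙)*22 = 11/3 ≈ 3.6667)
(o(-3)*y)*(6 + 3) = (11*(11/3))*(6 + 3) = (121/3)*9 = 363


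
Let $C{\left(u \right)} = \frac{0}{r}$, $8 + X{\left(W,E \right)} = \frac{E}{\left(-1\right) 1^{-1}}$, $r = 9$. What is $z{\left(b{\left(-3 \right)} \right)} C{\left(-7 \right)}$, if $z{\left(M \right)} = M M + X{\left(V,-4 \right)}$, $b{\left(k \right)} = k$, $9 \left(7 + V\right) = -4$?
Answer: $0$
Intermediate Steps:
$V = - \frac{67}{9}$ ($V = -7 + \frac{1}{9} \left(-4\right) = -7 - \frac{4}{9} = - \frac{67}{9} \approx -7.4444$)
$X{\left(W,E \right)} = -8 - E$ ($X{\left(W,E \right)} = -8 + \frac{E}{\left(-1\right) 1^{-1}} = -8 + \frac{E}{\left(-1\right) 1} = -8 + \frac{E}{-1} = -8 + E \left(-1\right) = -8 - E$)
$z{\left(M \right)} = -4 + M^{2}$ ($z{\left(M \right)} = M M - 4 = M^{2} + \left(-8 + 4\right) = M^{2} - 4 = -4 + M^{2}$)
$C{\left(u \right)} = 0$ ($C{\left(u \right)} = \frac{0}{9} = 0 \cdot \frac{1}{9} = 0$)
$z{\left(b{\left(-3 \right)} \right)} C{\left(-7 \right)} = \left(-4 + \left(-3\right)^{2}\right) 0 = \left(-4 + 9\right) 0 = 5 \cdot 0 = 0$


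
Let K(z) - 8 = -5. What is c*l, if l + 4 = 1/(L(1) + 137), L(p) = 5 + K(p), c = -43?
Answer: 24897/145 ≈ 171.70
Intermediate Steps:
K(z) = 3 (K(z) = 8 - 5 = 3)
L(p) = 8 (L(p) = 5 + 3 = 8)
l = -579/145 (l = -4 + 1/(8 + 137) = -4 + 1/145 = -579/145 ≈ -3.9931)
c*l = -43*(-579/145) = 24897/145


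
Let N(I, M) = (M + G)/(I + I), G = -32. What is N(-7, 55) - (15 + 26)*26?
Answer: -14947/14 ≈ -1067.6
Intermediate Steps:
N(I, M) = (-32 + M)/(2*I) (N(I, M) = (M - 32)/(I + I) = (-32 + M)/((2*I)) = (-32 + M)*(1/(2*I)) = (-32 + M)/(2*I))
N(-7, 55) - (15 + 26)*26 = (½)*(-32 + 55)/(-7) - (15 + 26)*26 = (½)*(-⅐)*23 - 41*26 = -23/14 - 1*1066 = -23/14 - 1066 = -14947/14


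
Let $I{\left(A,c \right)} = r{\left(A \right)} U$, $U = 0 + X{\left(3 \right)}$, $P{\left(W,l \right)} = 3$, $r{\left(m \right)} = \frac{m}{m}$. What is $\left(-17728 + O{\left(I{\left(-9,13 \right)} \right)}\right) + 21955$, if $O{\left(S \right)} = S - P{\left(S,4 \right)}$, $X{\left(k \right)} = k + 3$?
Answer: $4230$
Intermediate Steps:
$r{\left(m \right)} = 1$
$X{\left(k \right)} = 3 + k$
$U = 6$ ($U = 0 + \left(3 + 3\right) = 0 + 6 = 6$)
$I{\left(A,c \right)} = 6$ ($I{\left(A,c \right)} = 1 \cdot 6 = 6$)
$O{\left(S \right)} = -3 + S$ ($O{\left(S \right)} = S - 3 = -3 + S$)
$\left(-17728 + O{\left(I{\left(-9,13 \right)} \right)}\right) + 21955 = \left(-17728 + \left(-3 + 6\right)\right) + 21955 = \left(-17728 + 3\right) + 21955 = -17725 + 21955 = 4230$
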